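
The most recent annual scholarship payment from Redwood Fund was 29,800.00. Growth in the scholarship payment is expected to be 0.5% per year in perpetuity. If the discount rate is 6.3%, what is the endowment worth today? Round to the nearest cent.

D₁ = D₀ × (1 + g) = 29,800.00 × 1.005 = 29,949.0000
Growing perpetuity: P = D₁ / (r − g) = 29,949.0000 / (0.063 − 0.005) = 516,362.07

516362.07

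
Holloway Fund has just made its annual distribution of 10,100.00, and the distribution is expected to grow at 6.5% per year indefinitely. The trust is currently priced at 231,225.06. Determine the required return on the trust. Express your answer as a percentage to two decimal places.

11.15%

D₁ = 10,100.00 × 1.065 = 10,756.5000
P = D₁/(r − g) ⇒ r = D₁/P + g = 10,756.5000/231,225.06 + 0.065 = 0.046520 + 0.065 = 0.111520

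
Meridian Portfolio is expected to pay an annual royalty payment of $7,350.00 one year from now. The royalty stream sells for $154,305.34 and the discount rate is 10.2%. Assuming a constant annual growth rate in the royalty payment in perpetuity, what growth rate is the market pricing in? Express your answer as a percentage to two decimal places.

5.44%

P = D₁/(r−g) ⇒ g = r − D₁/P = 0.102 − $7,350.00/$154,305.34 = 0.054367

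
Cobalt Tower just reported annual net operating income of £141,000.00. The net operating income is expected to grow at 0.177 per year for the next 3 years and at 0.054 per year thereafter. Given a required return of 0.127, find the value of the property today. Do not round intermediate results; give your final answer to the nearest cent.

£2780622.37

D_1 = 165957.00000
D_2 = 195331.38900
D_3 = 229905.04485
Terminal value at year 3: TV = D_3×(1+g_2)/(r−g_2) = 242319.91728/0.073 = 3319450.92158
P_0 = D_1/(1+r)^1 + D_2/(1+r)^2 + D_3/(1+r)^3 + TV/(1+r)^3
    = 147255.54570 + 153788.62226 + 160611.54250 + 2318966.65473 = 2780622.36518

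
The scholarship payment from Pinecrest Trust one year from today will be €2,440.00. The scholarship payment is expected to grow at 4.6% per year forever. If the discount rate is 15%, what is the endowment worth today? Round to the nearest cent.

Growing perpetuity: P = D₁ / (r − g) = €2,440.0000 / (0.15 − 0.046) = €23,461.54

€23461.54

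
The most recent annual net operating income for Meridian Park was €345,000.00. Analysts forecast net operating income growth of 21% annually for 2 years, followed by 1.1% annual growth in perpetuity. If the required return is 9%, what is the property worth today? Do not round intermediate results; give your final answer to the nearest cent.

€6248903.15

D_1 = 417450.00000
D_2 = 505114.50000
Terminal value at year 2: TV = D_2×(1+g_2)/(r−g_2) = 510670.75950/0.079 = 6464186.82911
P_0 = D_1/(1+r)^1 + D_2/(1+r)^2 + TV/(1+r)^2
    = 382981.65138 + 425144.76896 + 5440776.72680 = 6248903.14714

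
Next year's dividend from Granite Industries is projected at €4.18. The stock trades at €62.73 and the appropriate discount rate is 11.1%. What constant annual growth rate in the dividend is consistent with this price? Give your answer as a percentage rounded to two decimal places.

4.44%

P = D₁/(r−g) ⇒ g = r − D₁/P = 0.111 − €4.18/€62.73 = 0.044365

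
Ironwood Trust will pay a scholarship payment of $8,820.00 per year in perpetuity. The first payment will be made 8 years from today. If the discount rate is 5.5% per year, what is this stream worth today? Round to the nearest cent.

Value at end of year 7: C / r = $8,820.00 / 0.055 = $160,363.6364
Discount to today: PV = $160,363.6364 / (1 + 0.055)^7 = $160,363.6364 / 1.454679 = $110,239.87

$110239.87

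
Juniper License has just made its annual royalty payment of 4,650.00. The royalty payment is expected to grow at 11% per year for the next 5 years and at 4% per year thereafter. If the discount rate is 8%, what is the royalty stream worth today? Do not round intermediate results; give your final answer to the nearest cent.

D_1 = 5161.50000
D_2 = 5729.26500
D_3 = 6359.48415
D_4 = 7059.02741
D_5 = 7835.52042
Terminal value at year 5: TV = D_5×(1+g_2)/(r−g_2) = 8148.94124/0.04 = 203723.53095
P_0 = D_1/(1+r)^1 + D_2/(1+r)^2 + D_3/(1+r)^3 + D_4/(1+r)^4 + D_5/(1+r)^5 + TV/(1+r)^5
    = 4779.16667 + 4911.92130 + 5048.36355 + 5188.59588 + 5332.72354 + 138650.81201 = 163911.58294

163911.58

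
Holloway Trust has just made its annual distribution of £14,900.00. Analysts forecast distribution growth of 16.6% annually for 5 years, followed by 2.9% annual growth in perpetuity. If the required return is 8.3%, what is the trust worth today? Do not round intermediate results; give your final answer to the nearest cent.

£504214.67

D_1 = 17373.40000
D_2 = 20257.38440
D_3 = 23620.11021
D_4 = 27541.04851
D_5 = 32112.86256
Terminal value at year 5: TV = D_5×(1+g_2)/(r−g_2) = 33044.13557/0.054 = 611928.43651
P_0 = D_1/(1+r)^1 + D_2/(1+r)^2 + D_3/(1+r)^3 + D_4/(1+r)^4 + D_5/(1+r)^5 + TV/(1+r)^5
    = 16041.92059 + 17271.35680 + 18595.01572 + 20020.11849 + 21554.43967 + 410731.82260 = 504214.67387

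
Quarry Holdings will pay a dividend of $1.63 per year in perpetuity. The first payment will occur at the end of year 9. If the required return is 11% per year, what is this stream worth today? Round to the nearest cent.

Value at end of year 8: C / r = $1.63 / 0.11 = $14.8182
Discount to today: PV = $14.8182 / (1 + 0.11)^8 = $14.8182 / 2.304538 = $6.43

$6.43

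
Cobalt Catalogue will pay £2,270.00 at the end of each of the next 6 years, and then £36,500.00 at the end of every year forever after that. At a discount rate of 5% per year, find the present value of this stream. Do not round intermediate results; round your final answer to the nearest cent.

£556259.06

PV of 6-year annuity: £2,270.00 × [1 − (1+0.05)^−6] / 0.05 = 11521.82099
Perpetuity value at year 6: £36,500.00 / 0.05 = 730000.00000
PV of perpetuity: 730000.00000 / (1+0.05)^6 = 544737.23954
Total PV = 11521.82099 + 544737.23954 = 556259.06054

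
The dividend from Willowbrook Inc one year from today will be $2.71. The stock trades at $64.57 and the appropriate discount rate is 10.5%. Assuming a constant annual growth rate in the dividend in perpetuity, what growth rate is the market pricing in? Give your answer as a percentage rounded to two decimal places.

P = D₁/(r−g) ⇒ g = r − D₁/P = 0.105 − $2.71/$64.57 = 0.063030

6.30%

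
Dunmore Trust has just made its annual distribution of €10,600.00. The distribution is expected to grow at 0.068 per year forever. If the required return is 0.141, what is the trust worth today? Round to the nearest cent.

€155079.45

D₁ = D₀ × (1 + g) = €10,600.00 × 1.068 = €11,320.8000
Growing perpetuity: P = D₁ / (r − g) = €11,320.8000 / (0.141 − 0.068) = €155,079.45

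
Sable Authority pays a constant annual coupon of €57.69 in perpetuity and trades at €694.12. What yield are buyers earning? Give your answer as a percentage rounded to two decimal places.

P = C/r ⇒ r = C/P = €57.69/€694.12 = 0.083112

8.31%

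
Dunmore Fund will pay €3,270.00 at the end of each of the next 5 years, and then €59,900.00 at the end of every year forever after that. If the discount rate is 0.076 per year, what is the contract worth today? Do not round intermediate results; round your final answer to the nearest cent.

PV of 5-year annuity: €3,270.00 × [1 − (1+0.076)^−5] / 0.076 = 13194.97292
Perpetuity value at year 5: €59,900.00 / 0.076 = 788157.89474
PV of perpetuity: 788157.89474 / (1+0.076)^5 = 546451.81585
Total PV = 13194.97292 + 546451.81585 = 559646.78878

€559646.79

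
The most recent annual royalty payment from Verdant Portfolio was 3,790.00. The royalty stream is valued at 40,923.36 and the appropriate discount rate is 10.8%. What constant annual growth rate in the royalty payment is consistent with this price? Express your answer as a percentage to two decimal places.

1.41%

P = D₀(1+g)/(r−g) ⇒ P(r−g) = D₀(1+g) ⇒ g(P+D₀) = P·r − D₀
g = (P·r − D₀)/(P + D₀) = (40,923.36×0.108 − 3,790.00) / (40,923.36 + 3,790.00) = 0.014084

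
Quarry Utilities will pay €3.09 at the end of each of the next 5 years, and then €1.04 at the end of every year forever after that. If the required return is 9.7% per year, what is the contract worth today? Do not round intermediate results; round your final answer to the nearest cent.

€18.55

PV of 5-year annuity: €3.09 × [1 − (1+0.097)^−5] / 0.097 = 11.80386
Perpetuity value at year 5: €1.04 / 0.097 = 10.72165
PV of perpetuity: 10.72165 / (1+0.097)^5 = 6.74883
Total PV = 11.80386 + 6.74883 = 18.55269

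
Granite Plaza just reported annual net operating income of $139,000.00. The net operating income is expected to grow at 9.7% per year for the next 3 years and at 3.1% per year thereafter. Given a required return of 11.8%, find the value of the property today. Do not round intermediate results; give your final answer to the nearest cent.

D_1 = 152483.00000
D_2 = 167273.85100
D_3 = 183499.41455
Terminal value at year 3: TV = D_3×(1+g_2)/(r−g_2) = 189187.89640/0.087 = 2174573.52182
P_0 = D_1/(1+r)^1 + D_2/(1+r)^2 + D_3/(1+r)^3 + TV/(1+r)^3
    = 136389.08766 + 133827.21749 + 131313.46833 + 1556140.06721 = 1957669.84069

$1957669.84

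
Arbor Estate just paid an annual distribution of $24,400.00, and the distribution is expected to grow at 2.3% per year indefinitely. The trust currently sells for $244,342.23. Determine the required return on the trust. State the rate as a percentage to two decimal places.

D₁ = $24,400.00 × 1.023 = $24,961.2000
P = D₁/(r − g) ⇒ r = D₁/P + g = $24,961.2000/$244,342.23 + 0.023 = 0.102157 + 0.023 = 0.125157

12.52%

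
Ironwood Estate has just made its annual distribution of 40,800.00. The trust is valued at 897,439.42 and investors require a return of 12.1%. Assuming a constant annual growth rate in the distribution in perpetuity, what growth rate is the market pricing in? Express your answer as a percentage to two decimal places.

7.23%

P = D₀(1+g)/(r−g) ⇒ P(r−g) = D₀(1+g) ⇒ g(P+D₀) = P·r − D₀
g = (P·r − D₀)/(P + D₀) = (897,439.42×0.121 − 40,800.00) / (897,439.42 + 40,800.00) = 0.072253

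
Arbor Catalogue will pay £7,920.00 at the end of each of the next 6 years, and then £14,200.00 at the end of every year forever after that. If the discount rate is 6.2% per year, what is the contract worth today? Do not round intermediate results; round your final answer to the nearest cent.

PV of 6-year annuity: £7,920.00 × [1 − (1+0.062)^−6] / 0.062 = 38701.68120
Perpetuity value at year 6: £14,200.00 / 0.062 = 229032.25806
PV of perpetuity: 229032.25806 / (1+0.062)^6 = 159642.88016
Total PV = 38701.68120 + 159642.88016 = 198344.56136

£198344.56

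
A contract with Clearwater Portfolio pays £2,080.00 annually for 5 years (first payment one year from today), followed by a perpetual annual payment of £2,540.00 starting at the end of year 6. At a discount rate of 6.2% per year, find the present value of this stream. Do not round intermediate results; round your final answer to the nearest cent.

£39040.55

PV of 5-year annuity: £2,080.00 × [1 − (1+0.062)^−5] / 0.062 = 8714.25072
Perpetuity value at year 5: £2,540.00 / 0.062 = 40967.74194
PV of perpetuity: 40967.74194 / (1+0.062)^5 = 30326.30115
Total PV = 8714.25072 + 30326.30115 = 39040.55187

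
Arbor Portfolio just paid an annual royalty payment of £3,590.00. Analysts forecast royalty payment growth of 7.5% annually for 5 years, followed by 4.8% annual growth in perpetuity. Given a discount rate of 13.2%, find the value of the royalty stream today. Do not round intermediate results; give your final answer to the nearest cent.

£50006.65

D_1 = 3859.25000
D_2 = 4148.69375
D_3 = 4459.84578
D_4 = 4794.33421
D_5 = 5153.90928
Terminal value at year 5: TV = D_5×(1+g_2)/(r−g_2) = 5401.29693/0.084 = 64301.15389
P_0 = D_1/(1+r)^1 + D_2/(1+r)^2 + D_3/(1+r)^3 + D_4/(1+r)^4 + D_5/(1+r)^5 + TV/(1+r)^5
    = 3409.23145 + 3237.56520 + 3074.54292 + 2919.72937 + 2772.71119 + 34592.87298 = 50006.65311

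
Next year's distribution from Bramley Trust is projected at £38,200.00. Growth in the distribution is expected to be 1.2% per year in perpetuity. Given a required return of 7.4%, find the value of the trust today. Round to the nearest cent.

Growing perpetuity: P = D₁ / (r − g) = £38,200.0000 / (0.074 − 0.012) = £616,129.03

£616129.03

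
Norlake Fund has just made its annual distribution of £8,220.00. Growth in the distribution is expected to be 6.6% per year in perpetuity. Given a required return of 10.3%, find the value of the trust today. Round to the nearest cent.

D₁ = D₀ × (1 + g) = £8,220.00 × 1.066 = £8,762.5200
Growing perpetuity: P = D₁ / (r − g) = £8,762.5200 / (0.103 − 0.066) = £236,824.86

£236824.86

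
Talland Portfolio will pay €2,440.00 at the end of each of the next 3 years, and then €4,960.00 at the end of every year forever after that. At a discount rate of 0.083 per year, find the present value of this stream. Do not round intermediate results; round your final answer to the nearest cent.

€53299.75

PV of 3-year annuity: €2,440.00 × [1 − (1+0.083)^−3] / 0.083 = 6254.23286
Perpetuity value at year 3: €4,960.00 / 0.083 = 59759.03614
PV of perpetuity: 59759.03614 / (1+0.083)^3 = 47045.51361
Total PV = 6254.23286 + 47045.51361 = 53299.74647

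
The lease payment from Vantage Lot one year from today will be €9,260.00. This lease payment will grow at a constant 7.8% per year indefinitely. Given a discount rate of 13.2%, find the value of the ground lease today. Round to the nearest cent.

€171481.48

Growing perpetuity: P = D₁ / (r − g) = €9,260.0000 / (0.132 − 0.078) = €171,481.48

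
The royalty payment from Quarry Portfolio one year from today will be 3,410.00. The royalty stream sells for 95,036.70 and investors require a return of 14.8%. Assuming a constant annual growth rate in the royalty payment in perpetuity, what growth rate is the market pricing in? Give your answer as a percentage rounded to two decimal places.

P = D₁/(r−g) ⇒ g = r − D₁/P = 0.148 − 3,410.00/95,036.70 = 0.112119

11.21%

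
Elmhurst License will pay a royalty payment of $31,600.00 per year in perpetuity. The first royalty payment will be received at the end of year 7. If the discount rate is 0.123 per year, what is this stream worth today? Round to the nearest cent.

$128086.52

Value at end of year 6: C / r = $31,600.00 / 0.123 = $256,910.5691
Discount to today: PV = $256,910.5691 / (1 + 0.123)^6 = $256,910.5691 / 2.005758 = $128,086.52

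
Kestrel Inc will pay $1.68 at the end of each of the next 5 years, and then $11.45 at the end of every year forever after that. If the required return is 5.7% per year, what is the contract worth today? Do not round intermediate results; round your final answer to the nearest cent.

$159.38

PV of 5-year annuity: $1.68 × [1 − (1+0.057)^−5] / 0.057 = 7.13490
Perpetuity value at year 5: $11.45 / 0.057 = 200.87719
PV of perpetuity: 200.87719 / (1+0.057)^5 = 152.24944
Total PV = 7.13490 + 152.24944 = 159.38434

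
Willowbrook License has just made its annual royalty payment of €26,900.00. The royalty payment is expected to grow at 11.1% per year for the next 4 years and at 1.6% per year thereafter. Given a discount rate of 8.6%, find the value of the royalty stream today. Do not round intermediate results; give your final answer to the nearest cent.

€541583.11

D_1 = 29885.90000
D_2 = 33203.23490
D_3 = 36888.79397
D_4 = 40983.45011
Terminal value at year 4: TV = D_4×(1+g_2)/(r−g_2) = 41639.18531/0.07 = 594845.50438
P_0 = D_1/(1+r)^1 + D_2/(1+r)^2 + D_3/(1+r)^3 + D_4/(1+r)^4 + TV/(1+r)^4
    = 27519.24494 + 28152.74505 + 28800.82850 + 29463.83100 + 427646.46132 = 541583.11080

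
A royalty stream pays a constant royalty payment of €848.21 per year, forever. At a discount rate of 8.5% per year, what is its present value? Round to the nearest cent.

€9978.94

Level perpetuity: PV = C / r = €848.21 / 0.085 = €9,978.94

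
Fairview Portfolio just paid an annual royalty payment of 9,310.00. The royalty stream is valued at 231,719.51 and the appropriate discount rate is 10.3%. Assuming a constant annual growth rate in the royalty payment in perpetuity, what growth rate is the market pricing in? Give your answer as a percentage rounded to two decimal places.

P = D₀(1+g)/(r−g) ⇒ P(r−g) = D₀(1+g) ⇒ g(P+D₀) = P·r − D₀
g = (P·r − D₀)/(P + D₀) = (231,719.51×0.103 − 9,310.00) / (231,719.51 + 9,310.00) = 0.060396

6.04%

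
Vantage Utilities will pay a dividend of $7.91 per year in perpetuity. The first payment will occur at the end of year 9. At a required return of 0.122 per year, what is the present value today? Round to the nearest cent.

$25.82

Value at end of year 8: C / r = $7.91 / 0.122 = $64.8361
Discount to today: PV = $64.8361 / (1 + 0.122)^8 = $64.8361 / 2.511556 = $25.82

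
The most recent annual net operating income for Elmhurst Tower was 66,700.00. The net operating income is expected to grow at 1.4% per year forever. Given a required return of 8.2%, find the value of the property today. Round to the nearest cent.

D₁ = D₀ × (1 + g) = 66,700.00 × 1.014 = 67,633.8000
Growing perpetuity: P = D₁ / (r − g) = 67,633.8000 / (0.082 − 0.014) = 994,614.71

994614.71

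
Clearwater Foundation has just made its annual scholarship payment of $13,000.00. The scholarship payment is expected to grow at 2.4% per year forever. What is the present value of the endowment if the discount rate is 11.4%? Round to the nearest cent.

D₁ = D₀ × (1 + g) = $13,000.00 × 1.024 = $13,312.0000
Growing perpetuity: P = D₁ / (r − g) = $13,312.0000 / (0.114 − 0.024) = $147,911.11

$147911.11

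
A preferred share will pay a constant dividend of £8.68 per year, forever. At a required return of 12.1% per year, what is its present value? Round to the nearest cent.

Level perpetuity: PV = C / r = £8.68 / 0.121 = £71.74

£71.74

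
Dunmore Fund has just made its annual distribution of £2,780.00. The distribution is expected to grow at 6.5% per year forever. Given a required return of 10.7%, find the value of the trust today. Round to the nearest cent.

£70492.86

D₁ = D₀ × (1 + g) = £2,780.00 × 1.065 = £2,960.7000
Growing perpetuity: P = D₁ / (r − g) = £2,960.7000 / (0.107 − 0.065) = £70,492.86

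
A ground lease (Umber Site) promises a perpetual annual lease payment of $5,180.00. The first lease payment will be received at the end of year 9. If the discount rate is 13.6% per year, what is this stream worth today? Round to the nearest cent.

$13732.96

Value at end of year 8: C / r = $5,180.00 / 0.136 = $38,088.2353
Discount to today: PV = $38,088.2353 / (1 + 0.136)^8 = $38,088.2353 / 2.773490 = $13,732.96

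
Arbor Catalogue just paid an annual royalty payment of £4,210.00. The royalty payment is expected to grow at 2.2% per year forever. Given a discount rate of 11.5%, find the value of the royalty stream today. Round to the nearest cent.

£46264.73

D₁ = D₀ × (1 + g) = £4,210.00 × 1.022 = £4,302.6200
Growing perpetuity: P = D₁ / (r − g) = £4,302.6200 / (0.115 − 0.022) = £46,264.73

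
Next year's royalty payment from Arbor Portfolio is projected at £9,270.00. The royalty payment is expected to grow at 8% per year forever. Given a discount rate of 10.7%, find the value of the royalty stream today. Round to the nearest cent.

Growing perpetuity: P = D₁ / (r − g) = £9,270.0000 / (0.107 − 0.08) = £343,333.33

£343333.33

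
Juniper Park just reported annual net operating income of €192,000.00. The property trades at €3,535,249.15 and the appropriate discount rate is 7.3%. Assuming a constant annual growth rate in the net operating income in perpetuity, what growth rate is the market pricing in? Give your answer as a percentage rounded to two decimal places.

P = D₀(1+g)/(r−g) ⇒ P(r−g) = D₀(1+g) ⇒ g(P+D₀) = P·r − D₀
g = (P·r − D₀)/(P + D₀) = (€3,535,249.15×0.073 − €192,000.00) / (€3,535,249.15 + €192,000.00) = 0.017727

1.77%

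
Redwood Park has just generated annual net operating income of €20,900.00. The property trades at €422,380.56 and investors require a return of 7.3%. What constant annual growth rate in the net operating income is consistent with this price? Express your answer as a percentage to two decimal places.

P = D₀(1+g)/(r−g) ⇒ P(r−g) = D₀(1+g) ⇒ g(P+D₀) = P·r − D₀
g = (P·r − D₀)/(P + D₀) = (€422,380.56×0.073 − €20,900.00) / (€422,380.56 + €20,900.00) = 0.022410

2.24%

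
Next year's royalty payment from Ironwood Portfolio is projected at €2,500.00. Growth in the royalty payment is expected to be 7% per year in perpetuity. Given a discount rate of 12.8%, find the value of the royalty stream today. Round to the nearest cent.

€43103.45

Growing perpetuity: P = D₁ / (r − g) = €2,500.0000 / (0.128 − 0.07) = €43,103.45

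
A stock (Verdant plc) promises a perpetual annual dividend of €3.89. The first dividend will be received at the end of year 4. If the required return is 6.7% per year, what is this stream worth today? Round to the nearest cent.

€47.79

Value at end of year 3: C / r = €3.89 / 0.067 = €58.0597
Discount to today: PV = €58.0597 / (1 + 0.067)^3 = €58.0597 / 1.214768 = €47.79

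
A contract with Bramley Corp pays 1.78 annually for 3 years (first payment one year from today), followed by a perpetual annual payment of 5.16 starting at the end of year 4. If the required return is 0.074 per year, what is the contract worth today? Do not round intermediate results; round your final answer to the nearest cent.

60.92

PV of 3-year annuity: 1.78 × [1 − (1+0.074)^−3] / 0.074 = 4.63735
Perpetuity value at year 3: 5.16 / 0.074 = 69.72973
PV of perpetuity: 69.72973 / (1+0.074)^3 = 56.28662
Total PV = 4.63735 + 56.28662 = 60.92397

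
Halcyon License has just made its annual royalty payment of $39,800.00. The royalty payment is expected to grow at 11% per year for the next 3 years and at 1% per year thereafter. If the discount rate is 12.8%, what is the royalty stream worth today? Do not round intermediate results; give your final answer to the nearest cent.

$440241.37

D_1 = 44178.00000
D_2 = 49037.58000
D_3 = 54431.71380
Terminal value at year 3: TV = D_3×(1+g_2)/(r−g_2) = 54976.03094/0.118 = 465898.56727
P_0 = D_1/(1+r)^1 + D_2/(1+r)^2 + D_3/(1+r)^3 + TV/(1+r)^3
    = 39164.89362 + 38539.92191 + 37924.92316 + 324611.63041 = 440241.36909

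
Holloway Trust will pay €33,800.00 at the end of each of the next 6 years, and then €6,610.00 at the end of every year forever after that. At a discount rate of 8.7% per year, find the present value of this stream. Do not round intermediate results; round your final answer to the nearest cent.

PV of 6-year annuity: €33,800.00 × [1 − (1+0.087)^−6] / 0.087 = 152989.87377
Perpetuity value at year 6: €6,610.00 / 0.087 = 75977.01149
PV of perpetuity: 75977.01149 / (1+0.087)^6 = 46057.98588
Total PV = 152989.87377 + 46057.98588 = 199047.85965

€199047.86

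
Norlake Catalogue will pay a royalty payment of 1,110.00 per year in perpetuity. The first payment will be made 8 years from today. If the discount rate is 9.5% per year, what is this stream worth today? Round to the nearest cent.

Value at end of year 7: C / r = 1,110.00 / 0.095 = 11,684.2105
Discount to today: PV = 11,684.2105 / (1 + 0.095)^7 = 11,684.2105 / 1.887552 = 6,190.14

6190.14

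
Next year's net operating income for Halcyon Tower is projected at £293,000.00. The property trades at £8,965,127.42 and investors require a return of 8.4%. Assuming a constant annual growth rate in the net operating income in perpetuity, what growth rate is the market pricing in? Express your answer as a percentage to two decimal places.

P = D₁/(r−g) ⇒ g = r − D₁/P = 0.084 − £293,000.00/£8,965,127.42 = 0.051318

5.13%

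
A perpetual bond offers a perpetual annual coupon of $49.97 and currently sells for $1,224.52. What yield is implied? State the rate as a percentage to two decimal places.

P = C/r ⇒ r = C/P = $49.97/$1,224.52 = 0.040808

4.08%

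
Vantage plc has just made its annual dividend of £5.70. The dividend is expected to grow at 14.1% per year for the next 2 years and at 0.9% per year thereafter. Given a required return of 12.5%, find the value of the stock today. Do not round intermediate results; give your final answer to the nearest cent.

£62.64

D_1 = 6.50370
D_2 = 7.42072
Terminal value at year 2: TV = D_2×(1+g_2)/(r−g_2) = 7.48751/0.116 = 64.54748
P_0 = D_1/(1+r)^1 + D_2/(1+r)^2 + TV/(1+r)^2
    = 5.78107 + 5.86329 + 51.00048 = 62.64483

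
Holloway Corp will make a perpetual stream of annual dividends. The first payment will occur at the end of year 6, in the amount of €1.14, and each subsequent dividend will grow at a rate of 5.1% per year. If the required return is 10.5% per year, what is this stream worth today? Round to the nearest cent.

Value at end of year 5: C₁ / (r − g) = €1.14 / (0.105 − 0.051) = €21.1111
Discount to today: PV = €21.1111 / (1 + 0.105)^5 = €21.1111 / 1.647447 = €12.81

€12.81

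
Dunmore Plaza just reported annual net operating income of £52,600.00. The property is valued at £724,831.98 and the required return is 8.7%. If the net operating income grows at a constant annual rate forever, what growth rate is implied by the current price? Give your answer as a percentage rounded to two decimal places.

P = D₀(1+g)/(r−g) ⇒ P(r−g) = D₀(1+g) ⇒ g(P+D₀) = P·r − D₀
g = (P·r − D₀)/(P + D₀) = (£724,831.98×0.087 − £52,600.00) / (£724,831.98 + £52,600.00) = 0.013455

1.35%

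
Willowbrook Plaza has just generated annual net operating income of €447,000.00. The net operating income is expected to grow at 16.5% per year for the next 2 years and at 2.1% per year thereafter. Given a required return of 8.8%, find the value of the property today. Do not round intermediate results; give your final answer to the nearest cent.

€8801170.98

D_1 = 520755.00000
D_2 = 606679.57500
Terminal value at year 2: TV = D_2×(1+g_2)/(r−g_2) = 619419.84608/0.067 = 9245072.32948
P_0 = D_1/(1+r)^1 + D_2/(1+r)^2 + TV/(1+r)^2
    = 478635.11029 + 512509.10247 + 7810026.77055 = 8801170.98332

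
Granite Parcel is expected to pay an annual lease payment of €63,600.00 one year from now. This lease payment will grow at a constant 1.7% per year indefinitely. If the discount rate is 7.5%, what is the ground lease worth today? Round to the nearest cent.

Growing perpetuity: P = D₁ / (r − g) = €63,600.0000 / (0.075 − 0.017) = €1,096,551.72

€1096551.72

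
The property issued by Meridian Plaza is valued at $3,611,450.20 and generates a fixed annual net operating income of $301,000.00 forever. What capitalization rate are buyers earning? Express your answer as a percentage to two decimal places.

P = C/r ⇒ r = C/P = $301,000.00/$3,611,450.20 = 0.083346

8.33%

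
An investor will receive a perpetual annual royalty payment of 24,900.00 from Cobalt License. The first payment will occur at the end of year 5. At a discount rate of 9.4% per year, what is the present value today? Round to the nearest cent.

184927.80

Value at end of year 4: C / r = 24,900.00 / 0.094 = 264,893.6170
Discount to today: PV = 264,893.6170 / (1 + 0.094)^4 = 264,893.6170 / 1.432416 = 184,927.80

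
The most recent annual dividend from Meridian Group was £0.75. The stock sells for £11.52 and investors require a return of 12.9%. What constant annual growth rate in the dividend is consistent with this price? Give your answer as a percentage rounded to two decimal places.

6.00%

P = D₀(1+g)/(r−g) ⇒ P(r−g) = D₀(1+g) ⇒ g(P+D₀) = P·r − D₀
g = (P·r − D₀)/(P + D₀) = (£11.52×0.129 − £0.75) / (£11.52 + £0.75) = 0.059990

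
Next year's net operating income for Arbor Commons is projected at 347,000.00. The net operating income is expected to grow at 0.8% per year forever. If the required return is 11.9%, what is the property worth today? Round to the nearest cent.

Growing perpetuity: P = D₁ / (r − g) = 347,000.0000 / (0.119 − 0.008) = 3,126,126.13

3126126.13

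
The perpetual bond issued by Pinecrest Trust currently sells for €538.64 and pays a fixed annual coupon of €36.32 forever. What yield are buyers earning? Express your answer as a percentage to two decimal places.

6.74%

P = C/r ⇒ r = C/P = €36.32/€538.64 = 0.067429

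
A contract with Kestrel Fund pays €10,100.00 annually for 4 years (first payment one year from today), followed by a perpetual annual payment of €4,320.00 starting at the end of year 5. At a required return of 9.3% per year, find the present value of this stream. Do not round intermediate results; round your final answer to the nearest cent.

PV of 4-year annuity: €10,100.00 × [1 − (1+0.093)^−4] / 0.093 = 32506.86037
Perpetuity value at year 4: €4,320.00 / 0.093 = 46451.61290
PV of perpetuity: 46451.61290 / (1+0.093)^4 = 32547.68847
Total PV = 32506.86037 + 32547.68847 = 65054.54884

€65054.55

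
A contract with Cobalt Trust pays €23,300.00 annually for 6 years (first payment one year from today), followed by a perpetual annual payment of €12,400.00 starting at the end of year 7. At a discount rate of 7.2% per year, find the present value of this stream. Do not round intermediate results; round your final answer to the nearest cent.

PV of 6-year annuity: €23,300.00 × [1 − (1+0.072)^−6] / 0.072 = 110377.96609
Perpetuity value at year 6: €12,400.00 / 0.072 = 172222.22222
PV of perpetuity: 172222.22222 / (1+0.072)^6 = 113480.30035
Total PV = 110377.96609 + 113480.30035 = 223858.26645

€223858.27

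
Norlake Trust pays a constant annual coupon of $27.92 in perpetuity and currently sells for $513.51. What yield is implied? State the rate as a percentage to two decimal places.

P = C/r ⇒ r = C/P = $27.92/$513.51 = 0.054371

5.44%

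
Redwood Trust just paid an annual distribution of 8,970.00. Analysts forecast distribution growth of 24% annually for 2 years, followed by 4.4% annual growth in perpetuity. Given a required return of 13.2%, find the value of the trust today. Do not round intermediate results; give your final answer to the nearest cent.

148280.18

D_1 = 11122.80000
D_2 = 13792.27200
Terminal value at year 2: TV = D_2×(1+g_2)/(r−g_2) = 14399.13197/0.088 = 163626.49964
P_0 = D_1/(1+r)^1 + D_2/(1+r)^2 + TV/(1+r)^2
    = 9825.79505 + 10763.23840 + 127691.14644 = 148280.17989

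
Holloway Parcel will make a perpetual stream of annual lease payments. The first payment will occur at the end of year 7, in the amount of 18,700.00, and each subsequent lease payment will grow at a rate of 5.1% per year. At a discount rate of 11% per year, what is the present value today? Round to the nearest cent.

Value at end of year 6: C₁ / (r − g) = 18,700.00 / (0.11 − 0.051) = 316,949.1525
Discount to today: PV = 316,949.1525 / (1 + 0.11)^6 = 316,949.1525 / 1.870415 = 169,453.96

169453.96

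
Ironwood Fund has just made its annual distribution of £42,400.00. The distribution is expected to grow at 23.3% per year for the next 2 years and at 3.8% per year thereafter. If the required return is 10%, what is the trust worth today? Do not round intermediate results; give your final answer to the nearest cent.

£992691.55

D_1 = 52279.20000
D_2 = 64460.25360
Terminal value at year 2: TV = D_2×(1+g_2)/(r−g_2) = 66909.74324/0.062 = 1079189.40705
P_0 = D_1/(1+r)^1 + D_2/(1+r)^2 + TV/(1+r)^2
    = 47526.54545 + 53272.93686 + 891892.07194 = 992691.55425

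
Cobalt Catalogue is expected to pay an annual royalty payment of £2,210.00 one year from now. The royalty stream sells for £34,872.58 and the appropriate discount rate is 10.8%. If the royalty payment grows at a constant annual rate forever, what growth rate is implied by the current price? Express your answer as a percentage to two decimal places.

P = D₁/(r−g) ⇒ g = r − D₁/P = 0.108 − £2,210.00/£34,872.58 = 0.044626

4.46%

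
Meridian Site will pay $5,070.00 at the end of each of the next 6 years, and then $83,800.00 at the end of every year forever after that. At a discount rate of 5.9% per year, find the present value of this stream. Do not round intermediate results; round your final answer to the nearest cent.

PV of 6-year annuity: $5,070.00 × [1 − (1+0.059)^−6] / 0.059 = 25009.35684
Perpetuity value at year 6: $83,800.00 / 0.059 = 1420338.98305
PV of perpetuity: 1420338.98305 / (1+0.059)^6 = 1006969.33745
Total PV = 25009.35684 + 1006969.33745 = 1031978.69429

$1031978.69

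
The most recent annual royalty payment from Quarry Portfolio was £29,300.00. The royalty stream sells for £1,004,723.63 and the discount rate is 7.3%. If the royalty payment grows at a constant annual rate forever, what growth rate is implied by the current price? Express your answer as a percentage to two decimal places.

P = D₀(1+g)/(r−g) ⇒ P(r−g) = D₀(1+g) ⇒ g(P+D₀) = P·r − D₀
g = (P·r − D₀)/(P + D₀) = (£1,004,723.63×0.073 − £29,300.00) / (£1,004,723.63 + £29,300.00) = 0.042596

4.26%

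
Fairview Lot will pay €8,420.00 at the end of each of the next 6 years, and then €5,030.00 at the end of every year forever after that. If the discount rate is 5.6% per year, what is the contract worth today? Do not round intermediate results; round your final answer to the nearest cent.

€106702.73

PV of 6-year annuity: €8,420.00 × [1 − (1+0.056)^−6] / 0.056 = 41929.36551
Perpetuity value at year 6: €5,030.00 / 0.056 = 89821.42857
PV of perpetuity: 89821.42857 / (1+0.056)^6 = 64773.36343
Total PV = 41929.36551 + 64773.36343 = 106702.72894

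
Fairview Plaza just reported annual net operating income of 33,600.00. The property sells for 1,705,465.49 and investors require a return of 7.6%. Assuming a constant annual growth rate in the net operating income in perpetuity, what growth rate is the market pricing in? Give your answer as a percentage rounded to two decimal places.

5.52%

P = D₀(1+g)/(r−g) ⇒ P(r−g) = D₀(1+g) ⇒ g(P+D₀) = P·r − D₀
g = (P·r − D₀)/(P + D₀) = (1,705,465.49×0.076 − 33,600.00) / (1,705,465.49 + 33,600.00) = 0.055211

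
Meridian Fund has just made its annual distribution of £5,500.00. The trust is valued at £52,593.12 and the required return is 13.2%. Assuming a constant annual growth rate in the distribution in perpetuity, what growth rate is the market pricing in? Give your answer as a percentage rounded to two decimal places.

2.48%

P = D₀(1+g)/(r−g) ⇒ P(r−g) = D₀(1+g) ⇒ g(P+D₀) = P·r − D₀
g = (P·r − D₀)/(P + D₀) = (£52,593.12×0.132 − £5,500.00) / (£52,593.12 + £5,500.00) = 0.024827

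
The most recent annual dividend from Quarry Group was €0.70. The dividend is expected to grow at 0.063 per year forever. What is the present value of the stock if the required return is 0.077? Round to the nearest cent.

€53.15

D₁ = D₀ × (1 + g) = €0.70 × 1.063 = €0.7441
Growing perpetuity: P = D₁ / (r − g) = €0.7441 / (0.077 − 0.063) = €53.15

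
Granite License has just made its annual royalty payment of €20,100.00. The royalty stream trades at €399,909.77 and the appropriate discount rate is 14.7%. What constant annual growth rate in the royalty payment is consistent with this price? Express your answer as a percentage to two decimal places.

P = D₀(1+g)/(r−g) ⇒ P(r−g) = D₀(1+g) ⇒ g(P+D₀) = P·r − D₀
g = (P·r − D₀)/(P + D₀) = (€399,909.77×0.147 − €20,100.00) / (€399,909.77 + €20,100.00) = 0.092109

9.21%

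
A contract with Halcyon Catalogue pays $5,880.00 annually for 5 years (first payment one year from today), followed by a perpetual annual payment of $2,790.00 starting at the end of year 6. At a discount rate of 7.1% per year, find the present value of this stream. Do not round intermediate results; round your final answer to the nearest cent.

$51931.53

PV of 5-year annuity: $5,880.00 × [1 − (1+0.071)^−5] / 0.071 = 24044.74534
Perpetuity value at year 5: $2,790.00 / 0.071 = 39295.77465
PV of perpetuity: 39295.77465 / (1+0.071)^5 = 27886.78834
Total PV = 24044.74534 + 27886.78834 = 51931.53368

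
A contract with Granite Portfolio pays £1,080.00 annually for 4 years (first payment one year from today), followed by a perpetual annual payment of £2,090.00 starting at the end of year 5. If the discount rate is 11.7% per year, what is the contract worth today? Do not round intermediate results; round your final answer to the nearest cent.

PV of 4-year annuity: £1,080.00 × [1 − (1+0.117)^−4] / 0.117 = 3301.17191
Perpetuity value at year 4: £2,090.00 / 0.117 = 17863.24786
PV of perpetuity: 17863.24786 / (1+0.117)^4 = 11474.86889
Total PV = 3301.17191 + 11474.86889 = 14776.04080

£14776.04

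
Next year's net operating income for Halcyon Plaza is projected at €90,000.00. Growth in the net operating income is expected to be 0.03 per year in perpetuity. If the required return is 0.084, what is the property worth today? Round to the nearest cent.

€1666666.67

Growing perpetuity: P = D₁ / (r − g) = €90,000.0000 / (0.084 − 0.03) = €1,666,666.67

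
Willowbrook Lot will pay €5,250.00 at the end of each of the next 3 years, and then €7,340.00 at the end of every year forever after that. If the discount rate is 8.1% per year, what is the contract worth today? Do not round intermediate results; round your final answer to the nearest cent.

€85240.86

PV of 3-year annuity: €5,250.00 × [1 − (1+0.081)^−3] / 0.081 = 13505.38333
Perpetuity value at year 3: €7,340.00 / 0.081 = 90617.28395
PV of perpetuity: 90617.28395 / (1+0.081)^3 = 71735.47183
Total PV = 13505.38333 + 71735.47183 = 85240.85516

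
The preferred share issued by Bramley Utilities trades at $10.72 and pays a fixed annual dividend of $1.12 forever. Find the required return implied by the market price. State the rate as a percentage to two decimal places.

P = C/r ⇒ r = C/P = $1.12/$10.72 = 0.104478

10.45%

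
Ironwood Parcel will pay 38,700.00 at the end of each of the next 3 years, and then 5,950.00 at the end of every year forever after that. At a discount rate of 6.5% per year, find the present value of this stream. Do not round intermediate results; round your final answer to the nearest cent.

PV of 3-year annuity: 38,700.00 × [1 − (1+0.065)^−3] / 0.065 = 102496.00226
Perpetuity value at year 3: 5,950.00 / 0.065 = 91538.46154
PV of perpetuity: 91538.46154 / (1+0.065)^3 = 75780.03225
Total PV = 102496.00226 + 75780.03225 = 178276.03451

178276.03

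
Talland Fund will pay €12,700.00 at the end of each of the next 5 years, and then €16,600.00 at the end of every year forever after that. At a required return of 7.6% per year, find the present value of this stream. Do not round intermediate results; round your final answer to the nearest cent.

€202683.93

PV of 5-year annuity: €12,700.00 × [1 − (1+0.076)^−5] / 0.076 = 51246.53091
Perpetuity value at year 5: €16,600.00 / 0.076 = 218421.05263
PV of perpetuity: 218421.05263 / (1+0.076)^5 = 151437.39805
Total PV = 51246.53091 + 151437.39805 = 202683.92896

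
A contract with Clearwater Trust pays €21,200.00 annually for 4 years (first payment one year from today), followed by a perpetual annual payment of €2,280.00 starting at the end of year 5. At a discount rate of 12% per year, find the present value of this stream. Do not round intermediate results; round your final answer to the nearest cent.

PV of 4-year annuity: €21,200.00 × [1 − (1+0.12)^−4] / 0.12 = 64391.80615
Perpetuity value at year 4: €2,280.00 / 0.12 = 19000.00000
PV of perpetuity: 19000.00000 / (1+0.12)^4 = 12074.84349
Total PV = 64391.80615 + 12074.84349 = 76466.64964

€76466.65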